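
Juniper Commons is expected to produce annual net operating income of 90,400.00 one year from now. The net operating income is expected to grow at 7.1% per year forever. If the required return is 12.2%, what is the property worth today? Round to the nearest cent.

Growing perpetuity: P = D₁ / (r − g) = 90,400.0000 / (0.122 − 0.071) = 1,772,549.02

1772549.02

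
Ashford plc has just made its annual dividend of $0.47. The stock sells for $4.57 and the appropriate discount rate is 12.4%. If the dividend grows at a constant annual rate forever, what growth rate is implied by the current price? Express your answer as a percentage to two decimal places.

P = D₀(1+g)/(r−g) ⇒ P(r−g) = D₀(1+g) ⇒ g(P+D₀) = P·r − D₀
g = (P·r − D₀)/(P + D₀) = ($4.57×0.124 − $0.47) / ($4.57 + $0.47) = 0.019183

1.92%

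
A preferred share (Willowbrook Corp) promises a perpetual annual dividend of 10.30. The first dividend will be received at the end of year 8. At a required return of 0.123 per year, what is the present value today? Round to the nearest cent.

37.18

Value at end of year 7: C / r = 10.30 / 0.123 = 83.7398
Discount to today: PV = 83.7398 / (1 + 0.123)^7 = 83.7398 / 2.252466 = 37.18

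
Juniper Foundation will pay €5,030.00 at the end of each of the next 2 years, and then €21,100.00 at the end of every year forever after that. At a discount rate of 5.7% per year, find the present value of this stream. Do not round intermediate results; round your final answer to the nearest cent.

PV of 2-year annuity: €5,030.00 × [1 − (1+0.057)^−2] / 0.057 = 9260.88097
Perpetuity value at year 2: €21,100.00 / 0.057 = 370175.43860
PV of perpetuity: 370175.43860 / (1+0.057)^2 = 331327.60790
Total PV = 9260.88097 + 331327.60790 = 340588.48887

€340588.49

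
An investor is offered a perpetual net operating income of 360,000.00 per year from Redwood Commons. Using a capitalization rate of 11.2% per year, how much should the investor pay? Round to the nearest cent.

Level perpetuity: PV = C / r = 360,000.00 / 0.112 = 3,214,285.71

3214285.71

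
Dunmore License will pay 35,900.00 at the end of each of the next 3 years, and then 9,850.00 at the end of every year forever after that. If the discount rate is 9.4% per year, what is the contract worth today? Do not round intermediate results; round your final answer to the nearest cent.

PV of 3-year annuity: 35,900.00 × [1 − (1+0.094)^−3] / 0.094 = 90229.53562
Perpetuity value at year 3: 9,850.00 / 0.094 = 104787.23404
PV of perpetuity: 104787.23404 / (1+0.094)^3 = 80030.66229
Total PV = 90229.53562 + 80030.66229 = 170260.19791

170260.20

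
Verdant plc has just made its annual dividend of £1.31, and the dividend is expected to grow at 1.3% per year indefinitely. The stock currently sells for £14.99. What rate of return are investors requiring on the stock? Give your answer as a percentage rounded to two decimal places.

10.15%

D₁ = £1.31 × 1.013 = £1.3270
P = D₁/(r − g) ⇒ r = D₁/P + g = £1.3270/£14.99 + 0.013 = 0.088528 + 0.013 = 0.101528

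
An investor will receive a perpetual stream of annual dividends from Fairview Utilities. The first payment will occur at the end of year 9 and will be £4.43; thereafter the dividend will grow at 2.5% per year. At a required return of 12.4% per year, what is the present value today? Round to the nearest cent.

Value at end of year 8: C₁ / (r − g) = £4.43 / (0.124 − 0.025) = £44.7475
Discount to today: PV = £44.7475 / (1 + 0.124)^8 = £44.7475 / 2.547596 = £17.56

£17.56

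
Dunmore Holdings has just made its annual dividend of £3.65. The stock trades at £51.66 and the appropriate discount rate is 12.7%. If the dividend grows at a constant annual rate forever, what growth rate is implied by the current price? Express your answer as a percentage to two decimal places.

P = D₀(1+g)/(r−g) ⇒ P(r−g) = D₀(1+g) ⇒ g(P+D₀) = P·r − D₀
g = (P·r − D₀)/(P + D₀) = (£51.66×0.127 − £3.65) / (£51.66 + £3.65) = 0.052627

5.26%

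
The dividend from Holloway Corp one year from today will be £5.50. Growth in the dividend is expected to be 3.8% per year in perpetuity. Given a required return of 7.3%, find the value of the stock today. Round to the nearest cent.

Growing perpetuity: P = D₁ / (r − g) = £5.5000 / (0.073 − 0.038) = £157.14

£157.14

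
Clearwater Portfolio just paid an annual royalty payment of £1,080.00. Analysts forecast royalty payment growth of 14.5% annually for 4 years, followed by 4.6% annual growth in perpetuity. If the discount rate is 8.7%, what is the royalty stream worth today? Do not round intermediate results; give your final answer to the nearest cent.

D_1 = 1236.60000
D_2 = 1415.90700
D_3 = 1621.21351
D_4 = 1856.28947
Terminal value at year 4: TV = D_4×(1+g_2)/(r−g_2) = 1941.67879/0.041 = 47358.01928
P_0 = D_1/(1+r)^1 + D_2/(1+r)^2 + D_3/(1+r)^3 + D_4/(1+r)^4 + TV/(1+r)^4
    = 1137.62649 + 1198.32782 + 1262.26803 + 1329.61996 + 33921.52384 = 38849.36615

£38849.37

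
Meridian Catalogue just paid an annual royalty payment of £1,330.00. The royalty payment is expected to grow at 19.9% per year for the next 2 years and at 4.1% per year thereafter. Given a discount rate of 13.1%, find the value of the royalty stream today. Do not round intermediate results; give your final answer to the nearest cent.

£20193.83

D_1 = 1594.67000
D_2 = 1912.00933
Terminal value at year 2: TV = D_2×(1+g_2)/(r−g_2) = 1990.40171/0.09 = 22115.57458
P_0 = D_1/(1+r)^1 + D_2/(1+r)^2 + TV/(1+r)^2
    = 1409.96463 + 1494.73704 + 17289.12512 = 20193.82680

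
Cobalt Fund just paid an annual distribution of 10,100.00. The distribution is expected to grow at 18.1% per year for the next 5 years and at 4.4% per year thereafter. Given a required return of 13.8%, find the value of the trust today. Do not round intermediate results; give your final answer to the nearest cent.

D_1 = 11928.10000
D_2 = 14087.08610
D_3 = 16636.84868
D_4 = 19648.11830
D_5 = 23204.42771
Terminal value at year 5: TV = D_5×(1+g_2)/(r−g_2) = 24225.42253/0.094 = 257717.26092
P_0 = D_1/(1+r)^1 + D_2/(1+r)^2 + D_3/(1+r)^3 + D_4/(1+r)^4 + D_5/(1+r)^5 + TV/(1+r)^5
    = 10481.63445 + 10877.68918 + 11288.70906 + 11715.25958 + 12157.92756 + 135030.59975 = 191551.81958

191551.82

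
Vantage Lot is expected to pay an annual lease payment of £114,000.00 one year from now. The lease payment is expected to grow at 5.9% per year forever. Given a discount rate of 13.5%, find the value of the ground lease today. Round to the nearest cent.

£1500000.00

Growing perpetuity: P = D₁ / (r − g) = £114,000.0000 / (0.135 − 0.059) = £1,500,000.00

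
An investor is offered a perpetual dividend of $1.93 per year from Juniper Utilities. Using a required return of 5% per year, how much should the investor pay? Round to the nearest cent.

$38.60

Level perpetuity: PV = C / r = $1.93 / 0.05 = $38.60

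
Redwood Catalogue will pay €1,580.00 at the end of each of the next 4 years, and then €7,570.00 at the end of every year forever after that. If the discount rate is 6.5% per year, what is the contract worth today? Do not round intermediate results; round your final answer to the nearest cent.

€95941.00

PV of 4-year annuity: €1,580.00 × [1 − (1+0.065)^−4] / 0.065 = 5412.76179
Perpetuity value at year 4: €7,570.00 / 0.065 = 116461.53846
PV of perpetuity: 116461.53846 / (1+0.065)^4 = 90528.24305
Total PV = 5412.76179 + 90528.24305 = 95941.00484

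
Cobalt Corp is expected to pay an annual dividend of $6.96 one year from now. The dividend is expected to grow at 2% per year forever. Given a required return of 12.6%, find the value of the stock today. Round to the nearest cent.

Growing perpetuity: P = D₁ / (r − g) = $6.9600 / (0.126 − 0.02) = $65.66

$65.66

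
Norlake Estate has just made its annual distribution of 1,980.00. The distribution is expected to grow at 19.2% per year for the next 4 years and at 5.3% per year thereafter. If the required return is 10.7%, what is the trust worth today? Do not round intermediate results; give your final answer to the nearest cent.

D_1 = 2360.16000
D_2 = 2813.31072
D_3 = 3353.46638
D_4 = 3997.33192
Terminal value at year 4: TV = D_4×(1+g_2)/(r−g_2) = 4209.19051/0.054 = 77947.97250
P_0 = D_1/(1+r)^1 + D_2/(1+r)^2 + D_3/(1+r)^3 + D_4/(1+r)^4 + TV/(1+r)^4
    = 2132.03252 + 2295.73872 + 2472.01496 + 2661.82640 + 51905.61483 = 61467.22743

61467.23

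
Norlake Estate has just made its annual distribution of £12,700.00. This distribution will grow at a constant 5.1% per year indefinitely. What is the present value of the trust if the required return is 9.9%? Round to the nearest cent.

£278077.08

D₁ = D₀ × (1 + g) = £12,700.00 × 1.051 = £13,347.7000
Growing perpetuity: P = D₁ / (r − g) = £13,347.7000 / (0.099 − 0.051) = £278,077.08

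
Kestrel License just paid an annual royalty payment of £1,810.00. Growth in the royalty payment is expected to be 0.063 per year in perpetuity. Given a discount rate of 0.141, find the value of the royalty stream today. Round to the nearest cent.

£24667.05

D₁ = D₀ × (1 + g) = £1,810.00 × 1.063 = £1,924.0300
Growing perpetuity: P = D₁ / (r − g) = £1,924.0300 / (0.141 − 0.063) = £24,667.05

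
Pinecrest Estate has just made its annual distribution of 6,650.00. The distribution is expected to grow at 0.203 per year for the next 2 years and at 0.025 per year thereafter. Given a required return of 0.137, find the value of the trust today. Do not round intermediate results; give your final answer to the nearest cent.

D_1 = 7999.95000
D_2 = 9623.93985
Terminal value at year 2: TV = D_2×(1+g_2)/(r−g_2) = 9864.53835/0.112 = 88076.23523
P_0 = D_1/(1+r)^1 + D_2/(1+r)^2 + TV/(1+r)^2
    = 7036.01583 + 7444.43891 + 68129.90970 = 82610.36445

82610.36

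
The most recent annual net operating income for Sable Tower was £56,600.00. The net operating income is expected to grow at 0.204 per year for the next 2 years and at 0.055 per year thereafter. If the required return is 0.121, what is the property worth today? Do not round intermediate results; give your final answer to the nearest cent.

D_1 = 68146.40000
D_2 = 82048.26560
Terminal value at year 2: TV = D_2×(1+g_2)/(r−g_2) = 86560.92021/0.066 = 1311529.09406
P_0 = D_1/(1+r)^1 + D_2/(1+r)^2 + TV/(1+r)^2
    = 60790.72257 + 65291.73057 + 1043678.42054 = 1169760.87368

£1169760.87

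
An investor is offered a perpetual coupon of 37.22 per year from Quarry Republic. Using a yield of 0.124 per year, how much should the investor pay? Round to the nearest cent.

300.16

Level perpetuity: PV = C / r = 37.22 / 0.124 = 300.16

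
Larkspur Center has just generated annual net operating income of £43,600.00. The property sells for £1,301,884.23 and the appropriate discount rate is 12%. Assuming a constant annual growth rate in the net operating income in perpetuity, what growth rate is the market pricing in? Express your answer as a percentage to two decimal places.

8.37%

P = D₀(1+g)/(r−g) ⇒ P(r−g) = D₀(1+g) ⇒ g(P+D₀) = P·r − D₀
g = (P·r − D₀)/(P + D₀) = (£1,301,884.23×0.12 − £43,600.00) / (£1,301,884.23 + £43,600.00) = 0.083707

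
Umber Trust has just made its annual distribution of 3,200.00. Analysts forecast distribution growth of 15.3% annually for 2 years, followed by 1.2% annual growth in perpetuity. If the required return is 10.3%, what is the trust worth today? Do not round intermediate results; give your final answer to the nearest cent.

45728.06

D_1 = 3689.60000
D_2 = 4254.10880
Terminal value at year 2: TV = D_2×(1+g_2)/(r−g_2) = 4305.15811/0.091 = 47309.42973
P_0 = D_1/(1+r)^1 + D_2/(1+r)^2 + TV/(1+r)^2
    = 3345.05893 + 3496.69351 + 38886.30590 = 45728.05834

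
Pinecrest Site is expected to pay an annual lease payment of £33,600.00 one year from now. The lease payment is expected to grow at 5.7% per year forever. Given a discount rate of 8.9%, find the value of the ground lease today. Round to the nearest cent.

£1050000.00

Growing perpetuity: P = D₁ / (r − g) = £33,600.0000 / (0.089 − 0.057) = £1,050,000.00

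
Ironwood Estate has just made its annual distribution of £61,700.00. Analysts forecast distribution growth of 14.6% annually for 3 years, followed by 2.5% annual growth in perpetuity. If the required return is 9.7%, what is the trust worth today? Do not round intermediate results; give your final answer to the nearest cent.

D_1 = 70708.20000
D_2 = 81031.59720
D_3 = 92862.21039
Terminal value at year 3: TV = D_3×(1+g_2)/(r−g_2) = 95183.76565/0.072 = 1321996.74515
P_0 = D_1/(1+r)^1 + D_2/(1+r)^2 + D_3/(1+r)^3 + TV/(1+r)^3
    = 64455.97083 + 67335.04336 + 70342.71622 + 1001406.72399 = 1203540.45441

£1203540.45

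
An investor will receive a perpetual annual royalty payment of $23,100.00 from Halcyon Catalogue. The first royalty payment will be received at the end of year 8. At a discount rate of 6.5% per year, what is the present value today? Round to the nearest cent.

$228692.21

Value at end of year 7: C / r = $23,100.00 / 0.065 = $355,384.6154
Discount to today: PV = $355,384.6154 / (1 + 0.065)^7 = $355,384.6154 / 1.553987 = $228,692.21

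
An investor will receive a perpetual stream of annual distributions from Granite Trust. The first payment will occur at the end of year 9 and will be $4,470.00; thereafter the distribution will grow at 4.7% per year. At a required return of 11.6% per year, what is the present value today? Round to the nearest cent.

$26924.33

Value at end of year 8: C₁ / (r − g) = $4,470.00 / (0.116 − 0.047) = $64,782.6087
Discount to today: PV = $64,782.6087 / (1 + 0.116)^8 = $64,782.6087 / 2.406099 = $26,924.33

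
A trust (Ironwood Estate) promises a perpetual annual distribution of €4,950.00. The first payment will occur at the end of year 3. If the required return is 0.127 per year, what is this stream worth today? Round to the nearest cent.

Value at end of year 2: C / r = €4,950.00 / 0.127 = €38,976.3780
Discount to today: PV = €38,976.3780 / (1 + 0.127)^2 = €38,976.3780 / 1.270129 = €30,686.94

€30686.94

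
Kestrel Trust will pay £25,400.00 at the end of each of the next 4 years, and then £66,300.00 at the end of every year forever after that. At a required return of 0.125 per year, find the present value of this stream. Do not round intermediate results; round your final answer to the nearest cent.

PV of 4-year annuity: £25,400.00 × [1 − (1+0.125)^−4] / 0.125 = 76343.24036
Perpetuity value at year 4: £66,300.00 / 0.125 = 530400.00000
PV of perpetuity: 530400.00000 / (1+0.125)^4 = 331126.10882
Total PV = 76343.24036 + 331126.10882 = 407469.34918

£407469.35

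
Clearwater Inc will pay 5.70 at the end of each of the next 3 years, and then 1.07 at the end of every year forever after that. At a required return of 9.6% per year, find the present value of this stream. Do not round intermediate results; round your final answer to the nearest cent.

22.74

PV of 3-year annuity: 5.70 × [1 − (1+0.096)^−3] / 0.096 = 14.27548
Perpetuity value at year 3: 1.07 / 0.096 = 11.14583
PV of perpetuity: 11.14583 / (1+0.096)^3 = 8.46605
Total PV = 14.27548 + 8.46605 = 22.74153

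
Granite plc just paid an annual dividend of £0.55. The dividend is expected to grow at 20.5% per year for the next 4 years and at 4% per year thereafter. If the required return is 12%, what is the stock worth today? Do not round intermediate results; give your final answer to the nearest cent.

£12.23

D_1 = 0.66275
D_2 = 0.79861
D_3 = 0.96233
D_4 = 1.15961
Terminal value at year 4: TV = D_4×(1+g_2)/(r−g_2) = 1.20599/0.08 = 15.07489
P_0 = D_1/(1+r)^1 + D_2/(1+r)^2 + D_3/(1+r)^3 + D_4/(1+r)^4 + TV/(1+r)^4
    = 0.59174 + 0.63665 + 0.68497 + 0.73695 + 9.58037 = 12.23068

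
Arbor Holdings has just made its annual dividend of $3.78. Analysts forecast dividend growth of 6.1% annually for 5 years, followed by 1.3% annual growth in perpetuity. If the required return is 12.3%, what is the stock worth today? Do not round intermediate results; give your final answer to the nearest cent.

$42.20

D_1 = 4.01058
D_2 = 4.25523
D_3 = 4.51479
D_4 = 4.79020
D_5 = 5.08240
Terminal value at year 5: TV = D_5×(1+g_2)/(r−g_2) = 5.14847/0.11 = 46.80427
P_0 = D_1/(1+r)^1 + D_2/(1+r)^2 + D_3/(1+r)^3 + D_4/(1+r)^4 + D_5/(1+r)^5 + TV/(1+r)^5
    = 3.57131 + 3.37414 + 3.18786 + 3.01186 + 2.84557 + 26.20515 = 42.19589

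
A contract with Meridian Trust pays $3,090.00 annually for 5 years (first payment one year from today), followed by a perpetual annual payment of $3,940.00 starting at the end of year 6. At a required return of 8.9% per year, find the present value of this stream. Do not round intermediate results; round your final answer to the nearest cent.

$40954.86

PV of 5-year annuity: $3,090.00 × [1 − (1+0.089)^−5] / 0.089 = 12050.27277
Perpetuity value at year 5: $3,940.00 / 0.089 = 44269.66292
PV of perpetuity: 44269.66292 / (1+0.089)^5 = 28904.59020
Total PV = 12050.27277 + 28904.59020 = 40954.86297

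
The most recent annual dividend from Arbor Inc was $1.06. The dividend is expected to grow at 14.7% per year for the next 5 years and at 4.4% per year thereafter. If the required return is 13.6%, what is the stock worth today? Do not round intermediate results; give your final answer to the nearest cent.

$18.08

D_1 = 1.21582
D_2 = 1.39455
D_3 = 1.59954
D_4 = 1.83468
D_5 = 2.10437
Terminal value at year 5: TV = D_5×(1+g_2)/(r−g_2) = 2.19697/0.092 = 23.88007
P_0 = D_1/(1+r)^1 + D_2/(1+r)^2 + D_3/(1+r)^3 + D_4/(1+r)^4 + D_5/(1+r)^5 + TV/(1+r)^5
    = 1.07026 + 1.08063 + 1.09109 + 1.10166 + 1.11232 + 12.62246 = 18.07842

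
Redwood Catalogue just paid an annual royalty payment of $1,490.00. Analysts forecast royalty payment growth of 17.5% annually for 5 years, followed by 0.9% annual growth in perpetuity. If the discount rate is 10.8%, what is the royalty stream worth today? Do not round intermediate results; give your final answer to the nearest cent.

$29282.78

D_1 = 1750.75000
D_2 = 2057.13125
D_3 = 2417.12922
D_4 = 2840.12683
D_5 = 3337.14903
Terminal value at year 5: TV = D_5×(1+g_2)/(r−g_2) = 3367.18337/0.099 = 34011.95322
P_0 = D_1/(1+r)^1 + D_2/(1+r)^2 + D_3/(1+r)^3 + D_4/(1+r)^4 + D_5/(1+r)^5 + TV/(1+r)^5
    = 1580.09928 + 1675.64680 + 1776.97201 + 1884.42429 + 1998.37413 + 20367.26768 = 29282.78418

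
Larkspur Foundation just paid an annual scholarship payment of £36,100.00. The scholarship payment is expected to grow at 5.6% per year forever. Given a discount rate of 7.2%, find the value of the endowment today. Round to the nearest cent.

£2382600.00

D₁ = D₀ × (1 + g) = £36,100.00 × 1.056 = £38,121.6000
Growing perpetuity: P = D₁ / (r − g) = £38,121.6000 / (0.072 − 0.056) = £2,382,600.00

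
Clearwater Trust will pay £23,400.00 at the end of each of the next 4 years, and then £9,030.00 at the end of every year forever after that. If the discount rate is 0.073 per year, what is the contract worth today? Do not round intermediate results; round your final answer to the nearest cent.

PV of 4-year annuity: £23,400.00 × [1 − (1+0.073)^−4] / 0.073 = 78726.89139
Perpetuity value at year 4: £9,030.00 / 0.073 = 123698.63014
PV of perpetuity: 123698.63014 / (1+0.073)^4 = 93318.12461
Total PV = 78726.89139 + 93318.12461 = 172045.01600

£172045.02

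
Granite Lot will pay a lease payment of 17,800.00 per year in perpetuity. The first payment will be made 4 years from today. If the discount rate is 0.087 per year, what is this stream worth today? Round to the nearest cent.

Value at end of year 3: C / r = 17,800.00 / 0.087 = 204,597.7011
Discount to today: PV = 204,597.7011 / (1 + 0.087)^3 = 204,597.7011 / 1.284366 = 159,298.66

159298.66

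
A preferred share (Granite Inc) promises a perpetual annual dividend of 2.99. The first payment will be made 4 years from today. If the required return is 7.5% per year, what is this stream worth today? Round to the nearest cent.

32.09

Value at end of year 3: C / r = 2.99 / 0.075 = 39.8667
Discount to today: PV = 39.8667 / (1 + 0.075)^3 = 39.8667 / 1.242297 = 32.09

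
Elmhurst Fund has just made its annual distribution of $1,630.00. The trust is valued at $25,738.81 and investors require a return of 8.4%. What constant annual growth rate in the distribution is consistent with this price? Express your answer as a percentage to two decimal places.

1.94%

P = D₀(1+g)/(r−g) ⇒ P(r−g) = D₀(1+g) ⇒ g(P+D₀) = P·r − D₀
g = (P·r − D₀)/(P + D₀) = ($25,738.81×0.084 − $1,630.00) / ($25,738.81 + $1,630.00) = 0.019440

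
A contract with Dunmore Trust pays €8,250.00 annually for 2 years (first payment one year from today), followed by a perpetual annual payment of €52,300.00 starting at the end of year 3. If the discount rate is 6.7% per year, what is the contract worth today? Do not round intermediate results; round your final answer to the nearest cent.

PV of 2-year annuity: €8,250.00 × [1 − (1+0.067)^−2] / 0.067 = 14978.40559
Perpetuity value at year 2: €52,300.00 / 0.067 = 780597.01493
PV of perpetuity: 780597.01493 / (1+0.067)^2 = 685643.00132
Total PV = 14978.40559 + 685643.00132 = 700621.40690

€700621.41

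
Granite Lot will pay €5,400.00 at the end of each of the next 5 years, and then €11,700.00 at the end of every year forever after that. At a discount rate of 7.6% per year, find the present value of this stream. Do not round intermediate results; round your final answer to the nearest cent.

€128525.86

PV of 5-year annuity: €5,400.00 × [1 − (1+0.076)^−5] / 0.076 = 21789.86354
Perpetuity value at year 5: €11,700.00 / 0.076 = 153947.36842
PV of perpetuity: 153947.36842 / (1+0.076)^5 = 106735.99742
Total PV = 21789.86354 + 106735.99742 = 128525.86096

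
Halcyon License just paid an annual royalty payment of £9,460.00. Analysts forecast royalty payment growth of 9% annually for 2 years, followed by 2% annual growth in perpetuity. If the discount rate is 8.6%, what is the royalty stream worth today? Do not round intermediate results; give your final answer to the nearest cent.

£166303.62

D_1 = 10311.40000
D_2 = 11239.42600
Terminal value at year 2: TV = D_2×(1+g_2)/(r−g_2) = 11464.21452/0.066 = 173700.22000
P_0 = D_1/(1+r)^1 + D_2/(1+r)^2 + TV/(1+r)^2
    = 9494.84346 + 9529.81526 + 147278.96313 = 166303.62185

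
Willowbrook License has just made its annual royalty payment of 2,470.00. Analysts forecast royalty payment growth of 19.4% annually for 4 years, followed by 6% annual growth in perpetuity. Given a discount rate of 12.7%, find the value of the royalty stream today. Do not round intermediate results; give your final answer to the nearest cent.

D_1 = 2949.18000
D_2 = 3521.32092
D_3 = 4204.45718
D_4 = 5020.12187
Terminal value at year 4: TV = D_4×(1+g_2)/(r−g_2) = 5321.32918/0.067 = 79422.82363
P_0 = D_1/(1+r)^1 + D_2/(1+r)^2 + D_3/(1+r)^3 + D_4/(1+r)^4 + TV/(1+r)^4
    = 2616.84117 + 2772.41203 + 2937.23156 + 3111.84958 + 49232.24712 = 60670.58146

60670.58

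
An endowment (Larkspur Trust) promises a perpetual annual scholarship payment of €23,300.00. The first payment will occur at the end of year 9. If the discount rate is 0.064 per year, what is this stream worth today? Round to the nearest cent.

Value at end of year 8: C / r = €23,300.00 / 0.064 = €364,062.5000
Discount to today: PV = €364,062.5000 / (1 + 0.064)^8 = €364,062.5000 / 1.642605 = €221,637.34

€221637.34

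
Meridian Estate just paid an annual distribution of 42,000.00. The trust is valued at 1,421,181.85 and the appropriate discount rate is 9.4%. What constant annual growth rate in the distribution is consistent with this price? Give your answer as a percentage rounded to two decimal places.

P = D₀(1+g)/(r−g) ⇒ P(r−g) = D₀(1+g) ⇒ g(P+D₀) = P·r − D₀
g = (P·r − D₀)/(P + D₀) = (1,421,181.85×0.094 − 42,000.00) / (1,421,181.85 + 42,000.00) = 0.062597

6.26%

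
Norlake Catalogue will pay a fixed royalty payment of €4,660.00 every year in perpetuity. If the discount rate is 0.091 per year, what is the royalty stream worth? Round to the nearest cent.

€51208.79

Level perpetuity: PV = C / r = €4,660.00 / 0.091 = €51,208.79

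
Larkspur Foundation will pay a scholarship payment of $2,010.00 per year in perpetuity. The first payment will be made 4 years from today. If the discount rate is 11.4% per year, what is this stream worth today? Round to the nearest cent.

Value at end of year 3: C / r = $2,010.00 / 0.114 = $17,631.5789
Discount to today: PV = $17,631.5789 / (1 + 0.114)^3 = $17,631.5789 / 1.382470 = $12,753.68

$12753.68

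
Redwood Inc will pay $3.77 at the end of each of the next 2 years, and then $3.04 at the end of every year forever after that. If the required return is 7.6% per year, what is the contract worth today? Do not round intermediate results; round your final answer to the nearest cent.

PV of 2-year annuity: $3.77 × [1 − (1+0.076)^−2] / 0.076 = 6.75996
Perpetuity value at year 2: $3.04 / 0.076 = 40.00000
PV of perpetuity: 40.00000 / (1+0.076)^2 = 34.54900
Total PV = 6.75996 + 34.54900 = 41.30896

$41.31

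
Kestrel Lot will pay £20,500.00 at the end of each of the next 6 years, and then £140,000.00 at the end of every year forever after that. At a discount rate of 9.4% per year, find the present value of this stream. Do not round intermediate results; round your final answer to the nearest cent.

PV of 6-year annuity: £20,500.00 × [1 − (1+0.094)^−6] / 0.094 = 90874.86536
Perpetuity value at year 6: £140,000.00 / 0.094 = 1489361.70213
PV of perpetuity: 1489361.70213 / (1+0.094)^6 = 868752.86553
Total PV = 90874.86536 + 868752.86553 = 959627.73089

£959627.73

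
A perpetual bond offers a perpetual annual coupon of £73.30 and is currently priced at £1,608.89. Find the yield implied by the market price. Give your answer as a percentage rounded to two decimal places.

4.56%

P = C/r ⇒ r = C/P = £73.30/£1,608.89 = 0.045559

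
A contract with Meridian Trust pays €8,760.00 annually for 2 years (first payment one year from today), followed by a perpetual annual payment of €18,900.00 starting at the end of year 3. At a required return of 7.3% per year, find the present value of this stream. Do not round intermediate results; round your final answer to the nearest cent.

€240646.76

PV of 2-year annuity: €8,760.00 × [1 − (1+0.073)^−2] / 0.073 = 15772.62451
Perpetuity value at year 2: €18,900.00 / 0.073 = 258904.10959
PV of perpetuity: 258904.10959 / (1+0.073)^2 = 224874.13206
Total PV = 15772.62451 + 224874.13206 = 240646.75656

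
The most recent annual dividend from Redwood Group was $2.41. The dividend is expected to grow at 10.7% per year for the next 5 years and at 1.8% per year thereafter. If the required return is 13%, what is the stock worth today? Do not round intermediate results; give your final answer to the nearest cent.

$31.10

D_1 = 2.66787
D_2 = 2.95333
D_3 = 3.26934
D_4 = 3.61916
D_5 = 4.00641
Terminal value at year 5: TV = D_5×(1+g_2)/(r−g_2) = 4.07852/0.112 = 36.41538
P_0 = D_1/(1+r)^1 + D_2/(1+r)^2 + D_3/(1+r)^3 + D_4/(1+r)^4 + D_5/(1+r)^5 + TV/(1+r)^5
    = 2.36095 + 2.31289 + 2.26582 + 2.21970 + 2.17452 + 19.76481 = 31.09868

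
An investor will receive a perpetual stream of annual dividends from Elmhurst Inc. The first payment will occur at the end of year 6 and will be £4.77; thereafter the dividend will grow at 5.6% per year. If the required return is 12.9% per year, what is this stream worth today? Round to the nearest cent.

£35.62

Value at end of year 5: C₁ / (r − g) = £4.77 / (0.129 − 0.056) = £65.3425
Discount to today: PV = £65.3425 / (1 + 0.129)^5 = £65.3425 / 1.834297 = £35.62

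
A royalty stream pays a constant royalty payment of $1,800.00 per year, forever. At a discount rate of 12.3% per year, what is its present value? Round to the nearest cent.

Level perpetuity: PV = C / r = $1,800.00 / 0.123 = $14,634.15

$14634.15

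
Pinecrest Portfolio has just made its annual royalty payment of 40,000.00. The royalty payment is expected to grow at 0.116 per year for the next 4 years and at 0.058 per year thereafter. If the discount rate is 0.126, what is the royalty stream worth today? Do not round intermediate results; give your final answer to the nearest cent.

D_1 = 44640.00000
D_2 = 49818.24000
D_3 = 55597.15584
D_4 = 62046.42592
Terminal value at year 4: TV = D_4×(1+g_2)/(r−g_2) = 65645.11862/0.068 = 965369.39148
P_0 = D_1/(1+r)^1 + D_2/(1+r)^2 + D_3/(1+r)^3 + D_4/(1+r)^4 + TV/(1+r)^4
    = 39644.76021 + 39292.67531 + 38943.71727 + 38597.85832 + 600537.26627 = 757016.27738

757016.28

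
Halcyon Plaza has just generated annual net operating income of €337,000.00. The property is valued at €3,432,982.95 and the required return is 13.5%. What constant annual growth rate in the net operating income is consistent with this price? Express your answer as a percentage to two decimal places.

3.35%

P = D₀(1+g)/(r−g) ⇒ P(r−g) = D₀(1+g) ⇒ g(P+D₀) = P·r − D₀
g = (P·r − D₀)/(P + D₀) = (€3,432,982.95×0.135 − €337,000.00) / (€3,432,982.95 + €337,000.00) = 0.033542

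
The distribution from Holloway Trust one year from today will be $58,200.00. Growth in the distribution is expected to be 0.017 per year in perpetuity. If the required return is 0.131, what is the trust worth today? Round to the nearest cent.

$510526.32

Growing perpetuity: P = D₁ / (r − g) = $58,200.0000 / (0.131 − 0.017) = $510,526.32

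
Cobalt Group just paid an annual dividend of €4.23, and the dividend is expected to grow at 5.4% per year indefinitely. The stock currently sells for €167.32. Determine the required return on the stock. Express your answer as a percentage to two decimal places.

D₁ = €4.23 × 1.054 = €4.4584
P = D₁/(r − g) ⇒ r = D₁/P + g = €4.4584/€167.32 + 0.054 = 0.026646 + 0.054 = 0.080646

8.06%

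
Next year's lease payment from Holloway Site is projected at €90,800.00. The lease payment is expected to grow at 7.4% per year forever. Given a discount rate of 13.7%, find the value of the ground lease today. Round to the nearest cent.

€1441269.84

Growing perpetuity: P = D₁ / (r − g) = €90,800.0000 / (0.137 − 0.074) = €1,441,269.84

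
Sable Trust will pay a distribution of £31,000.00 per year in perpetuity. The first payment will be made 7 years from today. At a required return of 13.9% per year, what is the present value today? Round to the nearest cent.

Value at end of year 6: C / r = £31,000.00 / 0.139 = £223,021.5827
Discount to today: PV = £223,021.5827 / (1 + 0.139)^6 = £223,021.5827 / 2.183445 = £102,142.05

£102142.05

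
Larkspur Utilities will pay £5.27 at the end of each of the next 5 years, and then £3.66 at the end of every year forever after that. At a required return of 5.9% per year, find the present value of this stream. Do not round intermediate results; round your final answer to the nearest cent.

£68.83

PV of 5-year annuity: £5.27 × [1 − (1+0.059)^−5] / 0.059 = 22.25968
Perpetuity value at year 5: £3.66 / 0.059 = 62.03390
PV of perpetuity: 62.03390 / (1+0.059)^5 = 46.57461
Total PV = 22.25968 + 46.57461 = 68.83429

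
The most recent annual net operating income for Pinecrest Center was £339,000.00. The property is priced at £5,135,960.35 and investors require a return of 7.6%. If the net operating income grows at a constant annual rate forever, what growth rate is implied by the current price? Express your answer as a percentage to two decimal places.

0.94%

P = D₀(1+g)/(r−g) ⇒ P(r−g) = D₀(1+g) ⇒ g(P+D₀) = P·r − D₀
g = (P·r − D₀)/(P + D₀) = (£5,135,960.35×0.076 − £339,000.00) / (£5,135,960.35 + £339,000.00) = 0.009376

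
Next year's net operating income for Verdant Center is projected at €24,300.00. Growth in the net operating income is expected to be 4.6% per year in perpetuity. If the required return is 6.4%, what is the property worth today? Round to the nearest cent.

Growing perpetuity: P = D₁ / (r − g) = €24,300.0000 / (0.064 − 0.046) = €1,350,000.00

€1350000.00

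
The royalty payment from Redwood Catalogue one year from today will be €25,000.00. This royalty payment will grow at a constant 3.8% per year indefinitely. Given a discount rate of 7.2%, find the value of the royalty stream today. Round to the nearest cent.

Growing perpetuity: P = D₁ / (r − g) = €25,000.0000 / (0.072 − 0.038) = €735,294.12

€735294.12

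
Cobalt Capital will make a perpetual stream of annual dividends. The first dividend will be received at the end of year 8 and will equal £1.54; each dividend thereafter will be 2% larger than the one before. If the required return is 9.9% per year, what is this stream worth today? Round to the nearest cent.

£10.07

Value at end of year 7: C₁ / (r − g) = £1.54 / (0.099 − 0.02) = £19.4937
Discount to today: PV = £19.4937 / (1 + 0.099)^7 = £19.4937 / 1.936350 = £10.07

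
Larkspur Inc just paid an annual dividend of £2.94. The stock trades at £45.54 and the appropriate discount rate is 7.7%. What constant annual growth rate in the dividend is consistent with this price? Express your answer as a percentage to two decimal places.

P = D₀(1+g)/(r−g) ⇒ P(r−g) = D₀(1+g) ⇒ g(P+D₀) = P·r − D₀
g = (P·r − D₀)/(P + D₀) = (£45.54×0.077 − £2.94) / (£45.54 + £2.94) = 0.011687

1.17%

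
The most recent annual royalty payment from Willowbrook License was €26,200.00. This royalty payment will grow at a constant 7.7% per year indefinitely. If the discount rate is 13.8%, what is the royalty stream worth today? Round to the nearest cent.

D₁ = D₀ × (1 + g) = €26,200.00 × 1.077 = €28,217.4000
Growing perpetuity: P = D₁ / (r − g) = €28,217.4000 / (0.138 − 0.077) = €462,580.33

€462580.33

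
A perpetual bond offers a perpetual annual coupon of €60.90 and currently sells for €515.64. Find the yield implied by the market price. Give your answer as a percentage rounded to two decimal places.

P = C/r ⇒ r = C/P = €60.90/€515.64 = 0.118106

11.81%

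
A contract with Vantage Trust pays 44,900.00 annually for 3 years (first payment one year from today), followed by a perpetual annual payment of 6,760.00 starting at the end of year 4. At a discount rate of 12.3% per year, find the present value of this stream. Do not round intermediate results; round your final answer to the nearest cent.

PV of 3-year annuity: 44,900.00 × [1 − (1+0.123)^−3] / 0.123 = 107288.69970
Perpetuity value at year 3: 6,760.00 / 0.123 = 54959.34959
PV of perpetuity: 54959.34959 / (1+0.123)^3 = 38806.30706
Total PV = 107288.69970 + 38806.30706 = 146095.00675

146095.01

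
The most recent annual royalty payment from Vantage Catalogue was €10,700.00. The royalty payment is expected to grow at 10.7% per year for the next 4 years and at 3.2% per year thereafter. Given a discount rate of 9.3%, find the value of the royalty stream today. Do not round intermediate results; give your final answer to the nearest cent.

€234665.62

D_1 = 11844.90000
D_2 = 13112.30430
D_3 = 14515.32086
D_4 = 16068.46019
Terminal value at year 4: TV = D_4×(1+g_2)/(r−g_2) = 16582.65092/0.061 = 271846.73637
P_0 = D_1/(1+r)^1 + D_2/(1+r)^2 + D_3/(1+r)^3 + D_4/(1+r)^4 + TV/(1+r)^4
    = 10837.05398 + 10975.86345 + 11116.45091 + 11258.83912 + 190477.40935 = 234665.61682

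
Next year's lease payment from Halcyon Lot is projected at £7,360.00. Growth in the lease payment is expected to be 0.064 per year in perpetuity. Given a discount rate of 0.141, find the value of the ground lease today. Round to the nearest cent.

£95584.42

Growing perpetuity: P = D₁ / (r − g) = £7,360.0000 / (0.141 − 0.064) = £95,584.42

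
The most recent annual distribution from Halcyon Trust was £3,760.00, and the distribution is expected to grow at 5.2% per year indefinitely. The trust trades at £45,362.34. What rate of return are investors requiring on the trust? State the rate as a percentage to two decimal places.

D₁ = £3,760.00 × 1.052 = £3,955.5200
P = D₁/(r − g) ⇒ r = D₁/P + g = £3,955.5200/£45,362.34 + 0.052 = 0.087198 + 0.052 = 0.139198

13.92%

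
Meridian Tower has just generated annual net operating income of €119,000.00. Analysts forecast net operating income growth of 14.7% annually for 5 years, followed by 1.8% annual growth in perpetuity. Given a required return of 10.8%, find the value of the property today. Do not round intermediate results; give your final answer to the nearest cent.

€2261043.23

D_1 = 136493.00000
D_2 = 156557.47100
D_3 = 179571.41924
D_4 = 205968.41786
D_5 = 236245.77529
Terminal value at year 5: TV = D_5×(1+g_2)/(r−g_2) = 240498.19925/0.09 = 2672202.21385
P_0 = D_1/(1+r)^1 + D_2/(1+r)^2 + D_3/(1+r)^3 + D_4/(1+r)^4 + D_5/(1+r)^5 + TV/(1+r)^5
    = 123188.62816 + 127524.68998 + 132013.37492 + 136660.05508 + 141470.29168 + 1600186.18807 = 2261043.22788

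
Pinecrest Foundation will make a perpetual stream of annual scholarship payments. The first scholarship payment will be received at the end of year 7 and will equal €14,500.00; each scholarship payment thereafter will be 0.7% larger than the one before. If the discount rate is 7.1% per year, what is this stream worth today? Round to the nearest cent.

Value at end of year 6: C₁ / (r − g) = €14,500.00 / (0.071 − 0.007) = €226,562.5000
Discount to today: PV = €226,562.5000 / (1 + 0.071)^6 = €226,562.5000 / 1.509165 = €150,124.37

€150124.37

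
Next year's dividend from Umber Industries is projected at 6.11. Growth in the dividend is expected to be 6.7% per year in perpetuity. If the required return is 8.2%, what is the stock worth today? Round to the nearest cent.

407.33

Growing perpetuity: P = D₁ / (r − g) = 6.1100 / (0.082 − 0.067) = 407.33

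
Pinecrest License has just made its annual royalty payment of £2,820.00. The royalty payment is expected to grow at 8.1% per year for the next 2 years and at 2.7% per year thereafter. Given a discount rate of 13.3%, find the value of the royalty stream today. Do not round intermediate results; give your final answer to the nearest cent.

£30129.35

D_1 = 3048.42000
D_2 = 3295.34202
Terminal value at year 2: TV = D_2×(1+g_2)/(r−g_2) = 3384.31625/0.106 = 31927.51184
P_0 = D_1/(1+r)^1 + D_2/(1+r)^2 + TV/(1+r)^2
    = 2690.57370 + 2567.08753 + 24871.68764 = 30129.34887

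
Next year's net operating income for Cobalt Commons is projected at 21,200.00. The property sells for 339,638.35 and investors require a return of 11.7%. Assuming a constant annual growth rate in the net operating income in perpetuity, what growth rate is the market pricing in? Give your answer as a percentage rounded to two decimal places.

P = D₁/(r−g) ⇒ g = r − D₁/P = 0.117 − 21,200.00/339,638.35 = 0.054581

5.46%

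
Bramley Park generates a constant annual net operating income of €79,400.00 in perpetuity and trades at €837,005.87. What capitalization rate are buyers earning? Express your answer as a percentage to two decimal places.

P = C/r ⇒ r = C/P = €79,400.00/€837,005.87 = 0.094862

9.49%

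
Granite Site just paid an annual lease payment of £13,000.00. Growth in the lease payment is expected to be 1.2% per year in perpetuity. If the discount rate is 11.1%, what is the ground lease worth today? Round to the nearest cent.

£132888.89

D₁ = D₀ × (1 + g) = £13,000.00 × 1.012 = £13,156.0000
Growing perpetuity: P = D₁ / (r − g) = £13,156.0000 / (0.111 − 0.012) = £132,888.89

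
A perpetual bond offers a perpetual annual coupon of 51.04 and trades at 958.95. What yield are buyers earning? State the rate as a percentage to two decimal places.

P = C/r ⇒ r = C/P = 51.04/958.95 = 0.053225

5.32%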